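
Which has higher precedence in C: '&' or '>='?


'>=' is relational (level 7); '&' is bitwise AND (level 5)
Higher level binds tighter
'>=' has higher precedence than '&'


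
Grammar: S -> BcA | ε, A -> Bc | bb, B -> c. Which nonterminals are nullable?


A nonterminal is nullable iff some alternative derives ε (directly, or every symbol in it is nullable)
Nullable: {S}


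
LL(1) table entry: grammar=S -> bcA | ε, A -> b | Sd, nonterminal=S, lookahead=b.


For [S, b]: 'b' ∈ FIRST(bcA)
Entry: S -> bcA


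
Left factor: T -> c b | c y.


Common prefix: 'c'
Factored: T -> c T', T' -> b | y


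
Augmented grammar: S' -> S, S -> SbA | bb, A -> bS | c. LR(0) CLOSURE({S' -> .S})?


Start: S' -> .S
For each item with dot before a nonterminal B, add B -> .γ for every B-production
Closure: [S' -> .S, S -> .SbA, S -> .bb]


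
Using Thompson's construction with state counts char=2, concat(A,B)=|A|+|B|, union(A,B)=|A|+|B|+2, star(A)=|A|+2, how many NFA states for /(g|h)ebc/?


Syntax tree has 5 char leaf(s), 1 union(s), 0 star(s)
chars contribute 5×2 = 10; each union adds +2; each star adds +2
Total: 10 + 2 + 0 = 12 states


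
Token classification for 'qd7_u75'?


Pattern: letter/underscore followed by alphanumerics, not a keyword
Type: IDENTIFIER


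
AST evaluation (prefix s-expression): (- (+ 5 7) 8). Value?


Evaluate inner: (+ 5 7) = 12
Evaluate root: (- 12 8) = 4
Result: 4


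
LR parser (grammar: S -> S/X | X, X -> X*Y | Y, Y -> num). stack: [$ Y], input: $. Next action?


'Y' (not preceded by X*) is the handle for X -> Y
Action: reduce (X -> Y)


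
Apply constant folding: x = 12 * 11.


12 * 11 = 132 at compile time
Optimized: x = 132


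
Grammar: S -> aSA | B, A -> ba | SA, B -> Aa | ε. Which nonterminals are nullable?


A nonterminal is nullable iff some alternative derives ε (directly, or every symbol in it is nullable)
Nullable: {B, S}


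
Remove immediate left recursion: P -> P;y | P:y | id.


Left-recursive alternatives: P;y, P:y; non-recursive: id
Introduce P': P -> idP', P' -> ;yP' | :yP' | ε


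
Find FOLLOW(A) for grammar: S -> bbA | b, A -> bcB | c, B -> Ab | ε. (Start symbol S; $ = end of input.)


$ ∈ FOLLOW(S). For each A -> αBβ: add FIRST(β)\{ε} to FOLLOW(B); if β nullable, add FOLLOW(A).
FOLLOW(A) = {$, b}


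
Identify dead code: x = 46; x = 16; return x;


first assignment to x is overwritten before any read
Dead: 'x = 46'


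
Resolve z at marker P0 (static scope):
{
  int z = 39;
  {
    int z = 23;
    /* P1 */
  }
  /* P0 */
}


z declared in the same block as P0
z = 39


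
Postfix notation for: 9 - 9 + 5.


Left to right (same or higher precedence on left)
Postfix: 9 9 - 5 +


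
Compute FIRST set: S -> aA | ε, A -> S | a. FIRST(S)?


Per alternative of S: FIRST(aA) = {a}; FIRST(ε) = {ε}
FIRST(S) = {a, ε}


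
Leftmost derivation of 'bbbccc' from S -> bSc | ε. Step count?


Derivation: S => bSc => bbScc => bbbSccc => bbbccc
Steps: 4


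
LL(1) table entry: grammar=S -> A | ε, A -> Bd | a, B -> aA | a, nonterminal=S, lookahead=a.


For [S, a]: 'a' ∈ FIRST(A)
Entry: S -> A


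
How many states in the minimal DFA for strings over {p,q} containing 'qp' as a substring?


KMP-style automaton: 2 progress states + 1 absorbing accept = 3
Minimal DFA: 3 states


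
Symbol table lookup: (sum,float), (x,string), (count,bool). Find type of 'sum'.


Lookup 'sum' → type float


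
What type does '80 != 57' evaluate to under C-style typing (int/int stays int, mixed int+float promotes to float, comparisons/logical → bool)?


Operand types: int != int
Rule: comparison yields bool
Result type: bool


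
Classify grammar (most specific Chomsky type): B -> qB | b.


Right-linear: every RHS is a terminal or a terminal followed by one nonterminal
Classification: Type 3 (Regular)


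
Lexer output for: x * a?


Scan left to right, longest-match per lexeme
Tokens: ID(x), OP(*), ID(a)


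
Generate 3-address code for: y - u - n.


Break into single-operator statements:
t1 = y - u
t2 = t1 - n


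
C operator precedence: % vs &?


'%' is multiplicative (level 10); '&' is bitwise AND (level 5)
Higher level binds tighter
'%' has higher precedence than '&'


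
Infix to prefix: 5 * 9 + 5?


left-to-right (same/higher precedence on left): tree is (+ (* 5 9) 5)
Prefix: + * 5 9 5


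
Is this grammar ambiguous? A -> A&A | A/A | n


'n&n/n' has two parse trees (no precedence encoded between & and /)
Ambiguous


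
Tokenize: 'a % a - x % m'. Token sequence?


Scan left to right, longest-match per lexeme
Tokens: ID(a), OP(%), ID(a), OP(-), ID(x), OP(%), ID(m)


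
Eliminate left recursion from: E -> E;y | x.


Left-recursive alternatives: E;y; non-recursive: x
Introduce E': E -> xE', E' -> ;yE' | ε


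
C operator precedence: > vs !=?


'>' is relational (level 7); '!=' is equality (level 6)
Higher level binds tighter
'>' has higher precedence than '!='


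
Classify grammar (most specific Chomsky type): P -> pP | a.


Right-linear: every RHS is a terminal or a terminal followed by one nonterminal
Classification: Type 3 (Regular)


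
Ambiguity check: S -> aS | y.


right-linear, alternatives start with distinct terminals 'a' vs 'y': unique leftmost derivation
Unambiguous


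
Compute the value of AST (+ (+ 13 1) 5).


Evaluate inner: (+ 13 1) = 14
Evaluate root: (+ 14 5) = 19
Result: 19


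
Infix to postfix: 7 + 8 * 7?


* has higher precedence, evaluate 8*7 first
Postfix: 7 8 7 * +


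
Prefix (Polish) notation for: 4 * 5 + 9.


left-to-right (same/higher precedence on left): tree is (+ (* 4 5) 9)
Prefix: + * 4 5 9


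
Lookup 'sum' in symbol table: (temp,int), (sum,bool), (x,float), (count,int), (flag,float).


Lookup 'sum' → type bool


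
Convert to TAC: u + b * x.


Break into single-operator statements:
t1 = b * x
t2 = u + t1


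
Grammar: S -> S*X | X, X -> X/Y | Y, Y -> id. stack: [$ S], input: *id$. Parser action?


shift '*' to continue S -> S*X
Action: shift


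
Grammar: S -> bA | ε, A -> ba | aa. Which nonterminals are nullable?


A nonterminal is nullable iff some alternative derives ε (directly, or every symbol in it is nullable)
Nullable: {S}


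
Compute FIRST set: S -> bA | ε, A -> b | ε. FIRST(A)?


Per alternative of A: FIRST(b) = {b}; FIRST(ε) = {ε}
FIRST(A) = {b, ε}


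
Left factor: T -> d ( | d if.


Common prefix: 'd'
Factored: T -> d T', T' -> ( | if


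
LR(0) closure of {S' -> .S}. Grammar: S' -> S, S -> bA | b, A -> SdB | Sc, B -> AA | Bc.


Start: S' -> .S
For each item with dot before a nonterminal B, add B -> .γ for every B-production
Closure: [S' -> .S, S -> .bA, S -> .b]


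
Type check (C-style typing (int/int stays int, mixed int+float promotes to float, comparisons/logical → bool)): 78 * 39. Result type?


Operand types: int * int
Rule: mixed int/float promotes to float; int/int stays int
Result type: int


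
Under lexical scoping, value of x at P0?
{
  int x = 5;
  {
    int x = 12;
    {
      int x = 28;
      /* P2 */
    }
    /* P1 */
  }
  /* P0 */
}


x declared in the same block as P0
x = 5


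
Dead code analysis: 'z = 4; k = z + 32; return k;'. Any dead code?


z is read by k's definition; k is returned
No dead code


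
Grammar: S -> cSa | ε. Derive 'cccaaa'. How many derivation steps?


Derivation: S => cSa => ccSaa => cccSaaa => cccaaa
Steps: 4


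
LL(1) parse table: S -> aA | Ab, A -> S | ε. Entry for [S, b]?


For [S, b]: 'b' ∈ FIRST(Ab)
Entry: S -> Ab


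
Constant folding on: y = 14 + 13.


14 + 13 = 27 at compile time
Optimized: y = 27


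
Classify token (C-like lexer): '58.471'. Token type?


Pattern: digits with a decimal point
Type: FLOAT_LITERAL


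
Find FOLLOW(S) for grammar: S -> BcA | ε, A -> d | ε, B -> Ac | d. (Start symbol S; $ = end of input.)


$ ∈ FOLLOW(S). For each A -> αBβ: add FIRST(β)\{ε} to FOLLOW(B); if β nullable, add FOLLOW(A).
FOLLOW(S) = {$}


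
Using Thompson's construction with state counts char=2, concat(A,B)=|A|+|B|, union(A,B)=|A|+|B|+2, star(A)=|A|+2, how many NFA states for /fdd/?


Syntax tree has 3 char leaf(s), 0 union(s), 0 star(s)
chars contribute 3×2 = 6; each union adds +2; each star adds +2
Total: 6 + 0 + 0 = 6 states


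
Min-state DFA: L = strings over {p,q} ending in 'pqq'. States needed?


Track the longest suffix of input matching a prefix of 'pqq': 4 classes (prefixes of length 0..3)
Minimal DFA: 4 states


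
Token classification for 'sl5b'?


Pattern: letter/underscore followed by alphanumerics, not a keyword
Type: IDENTIFIER


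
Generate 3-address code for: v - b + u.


Break into single-operator statements:
t1 = v - b
t2 = t1 + u


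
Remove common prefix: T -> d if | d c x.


Common prefix: 'd'
Factored: T -> d T', T' -> if | c x


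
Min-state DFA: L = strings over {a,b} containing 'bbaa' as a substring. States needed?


KMP-style automaton: 4 progress states + 1 absorbing accept = 5
Minimal DFA: 5 states


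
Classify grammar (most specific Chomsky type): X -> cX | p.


Right-linear: every RHS is a terminal or a terminal followed by one nonterminal
Classification: Type 3 (Regular)


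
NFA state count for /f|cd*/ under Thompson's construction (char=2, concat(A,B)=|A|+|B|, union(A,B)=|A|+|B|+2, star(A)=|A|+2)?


Syntax tree has 3 char leaf(s), 1 union(s), 1 star(s)
chars contribute 3×2 = 6; each union adds +2; each star adds +2
Total: 6 + 2 + 2 = 10 states


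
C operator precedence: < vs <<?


'<<' is shift (level 8); '<' is relational (level 7)
Higher level binds tighter
'<<' has higher precedence than '<'


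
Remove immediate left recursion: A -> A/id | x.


Left-recursive alternatives: A/id; non-recursive: x
Introduce A': A -> xA', A' -> /idA' | ε


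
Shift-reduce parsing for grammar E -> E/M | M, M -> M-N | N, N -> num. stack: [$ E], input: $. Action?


start symbol E on stack, input exhausted
Action: accept


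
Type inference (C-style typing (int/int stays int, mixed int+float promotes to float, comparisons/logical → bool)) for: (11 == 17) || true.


Operand types: bool || bool
Rule: logical operators take bool operands and yield bool
Result type: bool


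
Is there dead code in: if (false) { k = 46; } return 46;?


condition is constant false, so the whole block is unreachable
Dead: 'if (false) { k = 46; }'


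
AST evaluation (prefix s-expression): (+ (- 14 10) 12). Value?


Evaluate inner: (- 14 10) = 4
Evaluate root: (+ 4 12) = 16
Result: 16


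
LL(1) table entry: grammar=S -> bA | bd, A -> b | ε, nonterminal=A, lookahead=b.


For [A, b]: 'b' ∈ FIRST(b)
Entry: A -> b


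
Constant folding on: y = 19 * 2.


19 * 2 = 38 at compile time
Optimized: y = 38


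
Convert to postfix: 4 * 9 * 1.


Left to right (same or higher precedence on left)
Postfix: 4 9 * 1 *


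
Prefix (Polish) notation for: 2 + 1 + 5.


left-to-right (same/higher precedence on left): tree is (+ (+ 2 1) 5)
Prefix: + + 2 1 5


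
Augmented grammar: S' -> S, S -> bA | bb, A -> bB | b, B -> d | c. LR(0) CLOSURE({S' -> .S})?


Start: S' -> .S
For each item with dot before a nonterminal B, add B -> .γ for every B-production
Closure: [S' -> .S, S -> .bA, S -> .bb]


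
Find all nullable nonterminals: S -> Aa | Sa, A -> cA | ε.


A nonterminal is nullable iff some alternative derives ε (directly, or every symbol in it is nullable)
Nullable: {A}


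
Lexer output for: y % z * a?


Scan left to right, longest-match per lexeme
Tokens: ID(y), OP(%), ID(z), OP(*), ID(a)


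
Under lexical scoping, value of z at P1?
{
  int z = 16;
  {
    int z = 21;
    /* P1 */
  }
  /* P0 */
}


z declared in the same block as P1
z = 21


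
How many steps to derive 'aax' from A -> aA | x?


Derivation: A => aA => aaA => aax
Steps: 3


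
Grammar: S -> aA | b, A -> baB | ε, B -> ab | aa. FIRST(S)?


Per alternative of S: FIRST(aA) = {a}; FIRST(b) = {b}
FIRST(S) = {a, b}


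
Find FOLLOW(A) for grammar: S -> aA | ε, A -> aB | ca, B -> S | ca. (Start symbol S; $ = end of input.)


$ ∈ FOLLOW(S). For each A -> αBβ: add FIRST(β)\{ε} to FOLLOW(B); if β nullable, add FOLLOW(A).
FOLLOW(A) = {$}


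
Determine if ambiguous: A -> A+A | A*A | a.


'a+a*a' has two parse trees (no precedence encoded between + and *)
Ambiguous


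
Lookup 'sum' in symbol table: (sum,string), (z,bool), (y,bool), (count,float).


Lookup 'sum' → type string


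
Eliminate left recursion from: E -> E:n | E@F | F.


Left-recursive alternatives: E:n, E@F; non-recursive: F
Introduce E': E -> FE', E' -> :nE' | @FE' | ε


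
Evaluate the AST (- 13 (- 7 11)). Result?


Evaluate inner: (- 7 11) = -4
Evaluate root: (- 13 -4) = 17
Result: 17


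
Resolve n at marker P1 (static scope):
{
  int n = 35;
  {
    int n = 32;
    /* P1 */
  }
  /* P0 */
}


n declared in the same block as P1
n = 32


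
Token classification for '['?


Pattern: delimiter/punctuation
Type: PUNCTUATION


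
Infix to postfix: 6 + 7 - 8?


Left to right (same or higher precedence on left)
Postfix: 6 7 + 8 -


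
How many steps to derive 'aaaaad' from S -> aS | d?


Derivation: S => aS => aaS => aaaS => aaaaS => aaaaaS => aaaaad
Steps: 6


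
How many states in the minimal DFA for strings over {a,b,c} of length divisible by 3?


Track length mod 3: states 0..2, accept at 0
Minimal DFA: 3 states


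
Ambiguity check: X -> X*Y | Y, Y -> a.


precedence layered via separate nonterminal Y: deterministic
Unambiguous


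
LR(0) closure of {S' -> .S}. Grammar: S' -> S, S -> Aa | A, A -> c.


Start: S' -> .S
For each item with dot before a nonterminal B, add B -> .γ for every B-production
Closure: [S' -> .S, S -> .Aa, S -> .A, A -> .c]


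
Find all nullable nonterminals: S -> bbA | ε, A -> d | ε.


A nonterminal is nullable iff some alternative derives ε (directly, or every symbol in it is nullable)
Nullable: {A, S}


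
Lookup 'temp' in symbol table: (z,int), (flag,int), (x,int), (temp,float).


Lookup 'temp' → type float


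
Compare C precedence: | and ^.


'^' is bitwise XOR (level 4); '|' is bitwise OR (level 3)
Higher level binds tighter
'^' has higher precedence than '|'


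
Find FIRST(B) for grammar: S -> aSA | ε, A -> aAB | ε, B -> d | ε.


Per alternative of B: FIRST(d) = {d}; FIRST(ε) = {ε}
FIRST(B) = {d, ε}


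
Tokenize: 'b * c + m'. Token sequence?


Scan left to right, longest-match per lexeme
Tokens: ID(b), OP(*), ID(c), OP(+), ID(m)


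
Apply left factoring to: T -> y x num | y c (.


Common prefix: 'y'
Factored: T -> y T', T' -> x num | c (


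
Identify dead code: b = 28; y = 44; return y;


b is assigned but never read
Dead: 'b = 28'


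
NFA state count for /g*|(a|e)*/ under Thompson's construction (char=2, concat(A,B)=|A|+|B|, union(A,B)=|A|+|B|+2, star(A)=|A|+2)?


Syntax tree has 3 char leaf(s), 2 union(s), 2 star(s)
chars contribute 3×2 = 6; each union adds +2; each star adds +2
Total: 6 + 4 + 4 = 14 states


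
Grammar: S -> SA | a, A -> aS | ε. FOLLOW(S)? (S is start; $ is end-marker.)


$ ∈ FOLLOW(S). For each A -> αBβ: add FIRST(β)\{ε} to FOLLOW(B); if β nullable, add FOLLOW(A).
FOLLOW(S) = {$, a}


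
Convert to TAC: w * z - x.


Break into single-operator statements:
t1 = w * z
t2 = t1 - x


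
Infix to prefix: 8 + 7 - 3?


left-to-right (same/higher precedence on left): tree is (- (+ 8 7) 3)
Prefix: - + 8 7 3


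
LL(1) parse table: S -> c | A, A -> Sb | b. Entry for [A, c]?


For [A, c]: 'c' ∈ FIRST(Sb)
Entry: A -> Sb


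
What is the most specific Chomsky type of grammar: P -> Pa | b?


Left-linear: every RHS is a terminal or one nonterminal followed by a terminal
Classification: Type 3 (Regular)


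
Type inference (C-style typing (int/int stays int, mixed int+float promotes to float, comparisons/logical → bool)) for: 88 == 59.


Operand types: int == int
Rule: comparison yields bool
Result type: bool


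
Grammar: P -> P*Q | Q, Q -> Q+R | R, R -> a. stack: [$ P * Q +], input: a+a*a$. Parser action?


no handle; shift 'a'
Action: shift


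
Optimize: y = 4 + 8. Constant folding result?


4 + 8 = 12 at compile time
Optimized: y = 12


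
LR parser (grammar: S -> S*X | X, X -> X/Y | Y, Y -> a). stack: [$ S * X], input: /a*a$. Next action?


'/' can extend X; shift to build X -> X/Y
Action: shift


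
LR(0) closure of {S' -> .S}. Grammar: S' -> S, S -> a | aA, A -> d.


Start: S' -> .S
For each item with dot before a nonterminal B, add B -> .γ for every B-production
Closure: [S' -> .S, S -> .a, S -> .aA]


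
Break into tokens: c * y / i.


Scan left to right, longest-match per lexeme
Tokens: ID(c), OP(*), ID(y), OP(/), ID(i)


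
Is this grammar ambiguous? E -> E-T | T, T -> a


precedence layered via separate nonterminal T: deterministic
Unambiguous


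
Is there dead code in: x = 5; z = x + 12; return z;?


x is read by z's definition; z is returned
No dead code


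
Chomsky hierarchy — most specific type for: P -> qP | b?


Right-linear: every RHS is a terminal or a terminal followed by one nonterminal
Classification: Type 3 (Regular)


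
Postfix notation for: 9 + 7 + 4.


Left to right (same or higher precedence on left)
Postfix: 9 7 + 4 +


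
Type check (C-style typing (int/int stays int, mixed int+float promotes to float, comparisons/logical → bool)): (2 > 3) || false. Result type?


Operand types: bool || bool
Rule: logical operators take bool operands and yield bool
Result type: bool


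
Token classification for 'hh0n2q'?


Pattern: letter/underscore followed by alphanumerics, not a keyword
Type: IDENTIFIER


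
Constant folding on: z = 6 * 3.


6 * 3 = 18 at compile time
Optimized: z = 18


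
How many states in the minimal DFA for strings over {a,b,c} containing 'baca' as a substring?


KMP-style automaton: 4 progress states + 1 absorbing accept = 5
Minimal DFA: 5 states


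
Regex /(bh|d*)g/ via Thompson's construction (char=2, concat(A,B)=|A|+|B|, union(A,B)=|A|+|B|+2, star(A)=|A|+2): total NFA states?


Syntax tree has 4 char leaf(s), 1 union(s), 1 star(s)
chars contribute 4×2 = 8; each union adds +2; each star adds +2
Total: 8 + 2 + 2 = 12 states


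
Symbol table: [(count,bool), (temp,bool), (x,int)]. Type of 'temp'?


Lookup 'temp' → type bool


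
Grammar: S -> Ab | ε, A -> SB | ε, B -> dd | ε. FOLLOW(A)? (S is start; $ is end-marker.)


$ ∈ FOLLOW(S). For each A -> αBβ: add FIRST(β)\{ε} to FOLLOW(B); if β nullable, add FOLLOW(A).
FOLLOW(A) = {b}


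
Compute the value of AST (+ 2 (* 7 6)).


Evaluate inner: (* 7 6) = 42
Evaluate root: (+ 2 42) = 44
Result: 44


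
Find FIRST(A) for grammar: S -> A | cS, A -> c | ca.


Per alternative of A: FIRST(c) = {c}; FIRST(ca) = {c}
FIRST(A) = {c}


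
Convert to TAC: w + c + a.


Break into single-operator statements:
t1 = w + c
t2 = t1 + a


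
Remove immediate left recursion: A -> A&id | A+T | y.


Left-recursive alternatives: A&id, A+T; non-recursive: y
Introduce A': A -> yA', A' -> &idA' | +TA' | ε


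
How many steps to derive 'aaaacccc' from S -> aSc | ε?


Derivation: S => aSc => aaScc => aaaSccc => aaaaScccc => aaaacccc
Steps: 5


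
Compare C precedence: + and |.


'+' is additive (level 9); '|' is bitwise OR (level 3)
Higher level binds tighter
'+' has higher precedence than '|'


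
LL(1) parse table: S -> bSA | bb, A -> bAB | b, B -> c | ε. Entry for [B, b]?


For [B, b]: ε is nullable and 'b' ∈ FOLLOW(B)
Entry: B -> ε


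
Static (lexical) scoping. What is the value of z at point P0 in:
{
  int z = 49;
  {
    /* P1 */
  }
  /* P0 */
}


z declared in the same block as P0
z = 49


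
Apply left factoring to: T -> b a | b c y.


Common prefix: 'b'
Factored: T -> b T', T' -> a | c y


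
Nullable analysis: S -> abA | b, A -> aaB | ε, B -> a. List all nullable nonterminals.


A nonterminal is nullable iff some alternative derives ε (directly, or every symbol in it is nullable)
Nullable: {A}


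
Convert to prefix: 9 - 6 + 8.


left-to-right (same/higher precedence on left): tree is (+ (- 9 6) 8)
Prefix: + - 9 6 8


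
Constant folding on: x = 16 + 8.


16 + 8 = 24 at compile time
Optimized: x = 24


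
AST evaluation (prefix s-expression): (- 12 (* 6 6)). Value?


Evaluate inner: (* 6 6) = 36
Evaluate root: (- 12 36) = -24
Result: -24


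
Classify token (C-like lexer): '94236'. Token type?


Pattern: digits only
Type: INTEGER_LITERAL


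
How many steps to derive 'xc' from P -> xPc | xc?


Derivation: P => xc
Steps: 1


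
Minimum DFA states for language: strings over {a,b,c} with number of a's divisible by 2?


Track (count of a) mod 2: states 0..1, accept at 0
Minimal DFA: 2 states


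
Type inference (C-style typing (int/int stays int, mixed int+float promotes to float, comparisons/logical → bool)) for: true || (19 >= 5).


Operand types: bool || bool
Rule: logical operators take bool operands and yield bool
Result type: bool


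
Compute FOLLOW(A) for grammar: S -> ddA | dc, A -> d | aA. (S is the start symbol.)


$ ∈ FOLLOW(S). For each A -> αBβ: add FIRST(β)\{ε} to FOLLOW(B); if β nullable, add FOLLOW(A).
FOLLOW(A) = {$}


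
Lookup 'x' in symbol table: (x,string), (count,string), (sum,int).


Lookup 'x' → type string


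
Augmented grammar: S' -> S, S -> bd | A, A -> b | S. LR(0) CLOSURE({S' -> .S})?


Start: S' -> .S
For each item with dot before a nonterminal B, add B -> .γ for every B-production
Closure: [S' -> .S, S -> .bd, S -> .A, A -> .b, A -> .S]


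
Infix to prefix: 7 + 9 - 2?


left-to-right (same/higher precedence on left): tree is (- (+ 7 9) 2)
Prefix: - + 7 9 2


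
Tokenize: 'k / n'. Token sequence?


Scan left to right, longest-match per lexeme
Tokens: ID(k), OP(/), ID(n)


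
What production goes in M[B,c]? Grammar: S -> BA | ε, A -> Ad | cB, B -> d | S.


For [B, c]: 'c' ∈ FIRST(S)
Entry: B -> S


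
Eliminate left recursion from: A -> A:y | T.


Left-recursive alternatives: A:y; non-recursive: T
Introduce A': A -> TA', A' -> :yA' | ε


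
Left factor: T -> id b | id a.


Common prefix: 'id'
Factored: T -> id T', T' -> b | a


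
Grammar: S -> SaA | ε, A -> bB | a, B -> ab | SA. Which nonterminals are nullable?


A nonterminal is nullable iff some alternative derives ε (directly, or every symbol in it is nullable)
Nullable: {S}


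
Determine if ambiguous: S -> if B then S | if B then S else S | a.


dangling else: 'if B then if B then a else a' parses two ways
Ambiguous


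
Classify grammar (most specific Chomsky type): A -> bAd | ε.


Single nonterminal LHS, but b^n d^n is not regular
Classification: Type 2 (Context-Free)


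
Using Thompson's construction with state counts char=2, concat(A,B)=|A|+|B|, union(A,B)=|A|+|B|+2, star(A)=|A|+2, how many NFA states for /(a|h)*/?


Syntax tree has 2 char leaf(s), 1 union(s), 1 star(s)
chars contribute 2×2 = 4; each union adds +2; each star adds +2
Total: 4 + 2 + 2 = 8 states


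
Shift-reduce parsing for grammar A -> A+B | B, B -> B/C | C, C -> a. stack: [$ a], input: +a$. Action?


'a' on top is the handle for C -> a
Action: reduce (C -> a)


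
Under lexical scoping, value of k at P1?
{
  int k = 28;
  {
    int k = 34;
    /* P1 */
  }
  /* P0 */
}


k declared in the same block as P1
k = 34


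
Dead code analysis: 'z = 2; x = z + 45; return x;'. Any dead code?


z is read by x's definition; x is returned
No dead code


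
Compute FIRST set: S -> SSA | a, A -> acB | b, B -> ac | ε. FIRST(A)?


Per alternative of A: FIRST(acB) = {a}; FIRST(b) = {b}
FIRST(A) = {a, b}


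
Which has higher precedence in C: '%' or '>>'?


'%' is multiplicative (level 10); '>>' is shift (level 8)
Higher level binds tighter
'%' has higher precedence than '>>'


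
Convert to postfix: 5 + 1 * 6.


* has higher precedence, evaluate 1*6 first
Postfix: 5 1 6 * +


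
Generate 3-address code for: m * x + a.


Break into single-operator statements:
t1 = m * x
t2 = t1 + a


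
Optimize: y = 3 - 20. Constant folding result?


3 - 20 = -17 at compile time
Optimized: y = -17


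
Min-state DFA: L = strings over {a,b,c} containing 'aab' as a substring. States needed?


KMP-style automaton: 3 progress states + 1 absorbing accept = 4
Minimal DFA: 4 states


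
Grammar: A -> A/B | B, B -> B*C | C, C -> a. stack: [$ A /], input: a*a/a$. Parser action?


no handle ('A/' is not any RHS); shift 'a'
Action: shift


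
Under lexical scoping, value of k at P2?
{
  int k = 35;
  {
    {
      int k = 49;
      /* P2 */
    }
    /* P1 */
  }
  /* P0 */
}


k declared in the same block as P2
k = 49


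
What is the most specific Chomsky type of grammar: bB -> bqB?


LHS has context (more than one symbol) and |LHS| ≤ |RHS|
Classification: Type 1 (Context-Sensitive)


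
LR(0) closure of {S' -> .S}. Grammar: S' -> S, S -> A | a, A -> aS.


Start: S' -> .S
For each item with dot before a nonterminal B, add B -> .γ for every B-production
Closure: [S' -> .S, S -> .A, S -> .a, A -> .aS]


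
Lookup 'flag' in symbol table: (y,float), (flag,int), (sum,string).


Lookup 'flag' → type int


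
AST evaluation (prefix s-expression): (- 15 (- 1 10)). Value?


Evaluate inner: (- 1 10) = -9
Evaluate root: (- 15 -9) = 24
Result: 24


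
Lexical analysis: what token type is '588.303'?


Pattern: digits with a decimal point
Type: FLOAT_LITERAL


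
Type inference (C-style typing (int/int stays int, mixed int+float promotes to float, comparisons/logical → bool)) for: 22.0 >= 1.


Operand types: float >= int
Rule: comparison yields bool
Result type: bool


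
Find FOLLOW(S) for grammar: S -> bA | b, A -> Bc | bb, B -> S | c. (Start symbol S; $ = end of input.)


$ ∈ FOLLOW(S). For each A -> αBβ: add FIRST(β)\{ε} to FOLLOW(B); if β nullable, add FOLLOW(A).
FOLLOW(S) = {$, c}


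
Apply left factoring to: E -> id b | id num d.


Common prefix: 'id'
Factored: E -> id E', E' -> b | num d


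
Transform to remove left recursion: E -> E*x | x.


Left-recursive alternatives: E*x; non-recursive: x
Introduce E': E -> xE', E' -> *xE' | ε


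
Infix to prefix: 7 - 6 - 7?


left-to-right (same/higher precedence on left): tree is (- (- 7 6) 7)
Prefix: - - 7 6 7


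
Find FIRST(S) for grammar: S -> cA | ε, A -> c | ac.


Per alternative of S: FIRST(cA) = {c}; FIRST(ε) = {ε}
FIRST(S) = {c, ε}


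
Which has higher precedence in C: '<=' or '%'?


'%' is multiplicative (level 10); '<=' is relational (level 7)
Higher level binds tighter
'%' has higher precedence than '<='


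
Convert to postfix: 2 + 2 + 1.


Left to right (same or higher precedence on left)
Postfix: 2 2 + 1 +


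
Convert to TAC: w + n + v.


Break into single-operator statements:
t1 = w + n
t2 = t1 + v


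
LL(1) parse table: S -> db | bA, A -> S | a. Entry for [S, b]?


For [S, b]: 'b' ∈ FIRST(bA)
Entry: S -> bA


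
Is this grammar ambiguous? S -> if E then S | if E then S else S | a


dangling else: 'if E then if E then a else a' parses two ways
Ambiguous


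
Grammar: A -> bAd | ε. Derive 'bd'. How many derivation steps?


Derivation: A => bAd => bd
Steps: 2


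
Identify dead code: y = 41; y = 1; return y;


first assignment to y is overwritten before any read
Dead: 'y = 41'


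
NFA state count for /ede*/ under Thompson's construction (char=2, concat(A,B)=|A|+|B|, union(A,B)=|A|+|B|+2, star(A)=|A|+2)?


Syntax tree has 3 char leaf(s), 0 union(s), 1 star(s)
chars contribute 3×2 = 6; each union adds +2; each star adds +2
Total: 6 + 0 + 2 = 8 states


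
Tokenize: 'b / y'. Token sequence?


Scan left to right, longest-match per lexeme
Tokens: ID(b), OP(/), ID(y)


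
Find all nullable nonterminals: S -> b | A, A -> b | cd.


A nonterminal is nullable iff some alternative derives ε (directly, or every symbol in it is nullable)
Nullable: {}


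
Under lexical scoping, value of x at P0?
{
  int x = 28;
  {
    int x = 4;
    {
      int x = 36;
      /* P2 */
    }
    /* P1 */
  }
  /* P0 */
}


x declared in the same block as P0
x = 28


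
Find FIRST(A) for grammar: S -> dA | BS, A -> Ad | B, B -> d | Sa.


Per alternative of A: FIRST(Ad) = {d}; FIRST(B) = {d}
FIRST(A) = {d}


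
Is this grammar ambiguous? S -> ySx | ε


balanced y^n…x^n: each string has a unique parse
Unambiguous


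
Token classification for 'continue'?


Pattern: reserved word
Type: KEYWORD


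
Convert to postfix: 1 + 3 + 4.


Left to right (same or higher precedence on left)
Postfix: 1 3 + 4 +


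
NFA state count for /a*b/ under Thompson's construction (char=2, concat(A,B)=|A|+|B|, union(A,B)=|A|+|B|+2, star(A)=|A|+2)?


Syntax tree has 2 char leaf(s), 0 union(s), 1 star(s)
chars contribute 2×2 = 4; each union adds +2; each star adds +2
Total: 4 + 0 + 2 = 6 states


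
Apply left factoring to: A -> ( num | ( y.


Common prefix: '('
Factored: A -> ( A', A' -> num | y


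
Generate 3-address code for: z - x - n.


Break into single-operator statements:
t1 = z - x
t2 = t1 - n


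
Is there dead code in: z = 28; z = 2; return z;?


first assignment to z is overwritten before any read
Dead: 'z = 28'


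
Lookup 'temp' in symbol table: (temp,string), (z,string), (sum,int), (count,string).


Lookup 'temp' → type string


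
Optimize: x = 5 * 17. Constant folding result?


5 * 17 = 85 at compile time
Optimized: x = 85


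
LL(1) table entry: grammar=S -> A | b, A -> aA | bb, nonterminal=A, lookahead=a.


For [A, a]: 'a' ∈ FIRST(aA)
Entry: A -> aA


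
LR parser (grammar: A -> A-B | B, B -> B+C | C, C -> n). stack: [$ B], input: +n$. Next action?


shift '+' to continue B -> B+C
Action: shift


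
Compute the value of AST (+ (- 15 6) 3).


Evaluate inner: (- 15 6) = 9
Evaluate root: (+ 9 3) = 12
Result: 12


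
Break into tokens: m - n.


Scan left to right, longest-match per lexeme
Tokens: ID(m), OP(-), ID(n)


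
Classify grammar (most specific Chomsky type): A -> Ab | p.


Left-linear: every RHS is a terminal or one nonterminal followed by a terminal
Classification: Type 3 (Regular)


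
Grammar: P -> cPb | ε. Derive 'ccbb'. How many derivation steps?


Derivation: P => cPb => ccPbb => ccbb
Steps: 3


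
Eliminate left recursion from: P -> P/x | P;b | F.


Left-recursive alternatives: P/x, P;b; non-recursive: F
Introduce P': P -> FP', P' -> /xP' | ;bP' | ε


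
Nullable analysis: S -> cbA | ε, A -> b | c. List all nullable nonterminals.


A nonterminal is nullable iff some alternative derives ε (directly, or every symbol in it is nullable)
Nullable: {S}


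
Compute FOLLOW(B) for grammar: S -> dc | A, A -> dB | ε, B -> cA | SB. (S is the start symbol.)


$ ∈ FOLLOW(S). For each A -> αBβ: add FIRST(β)\{ε} to FOLLOW(B); if β nullable, add FOLLOW(A).
FOLLOW(B) = {$, c, d}


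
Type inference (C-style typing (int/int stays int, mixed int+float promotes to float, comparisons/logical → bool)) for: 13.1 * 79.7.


Operand types: float * float
Rule: mixed int/float promotes to float; int/int stays int
Result type: float


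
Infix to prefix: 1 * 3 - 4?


left-to-right (same/higher precedence on left): tree is (- (* 1 3) 4)
Prefix: - * 1 3 4


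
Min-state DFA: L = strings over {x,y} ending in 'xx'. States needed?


Track the longest suffix of input matching a prefix of 'xx': 3 classes (prefixes of length 0..2)
Minimal DFA: 3 states


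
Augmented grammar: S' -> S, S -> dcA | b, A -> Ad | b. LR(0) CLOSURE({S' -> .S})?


Start: S' -> .S
For each item with dot before a nonterminal B, add B -> .γ for every B-production
Closure: [S' -> .S, S -> .dcA, S -> .b]


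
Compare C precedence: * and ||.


'*' is multiplicative (level 10); '||' is logical OR (level 1)
Higher level binds tighter
'*' has higher precedence than '||'


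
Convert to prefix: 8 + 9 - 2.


left-to-right (same/higher precedence on left): tree is (- (+ 8 9) 2)
Prefix: - + 8 9 2


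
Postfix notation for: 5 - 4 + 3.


Left to right (same or higher precedence on left)
Postfix: 5 4 - 3 +


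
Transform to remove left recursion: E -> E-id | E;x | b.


Left-recursive alternatives: E-id, E;x; non-recursive: b
Introduce E': E -> bE', E' -> -idE' | ;xE' | ε


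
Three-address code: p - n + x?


Break into single-operator statements:
t1 = p - n
t2 = t1 + x


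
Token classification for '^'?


Pattern: operator symbol
Type: OPERATOR


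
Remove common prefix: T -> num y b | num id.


Common prefix: 'num'
Factored: T -> num T', T' -> y b | id


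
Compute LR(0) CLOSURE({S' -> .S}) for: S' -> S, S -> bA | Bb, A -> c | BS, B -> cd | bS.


Start: S' -> .S
For each item with dot before a nonterminal B, add B -> .γ for every B-production
Closure: [S' -> .S, S -> .bA, S -> .Bb, B -> .cd, B -> .bS]


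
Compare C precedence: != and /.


'/' is multiplicative (level 10); '!=' is equality (level 6)
Higher level binds tighter
'/' has higher precedence than '!='


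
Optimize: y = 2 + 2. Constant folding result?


2 + 2 = 4 at compile time
Optimized: y = 4


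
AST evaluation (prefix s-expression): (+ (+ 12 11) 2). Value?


Evaluate inner: (+ 12 11) = 23
Evaluate root: (+ 23 2) = 25
Result: 25


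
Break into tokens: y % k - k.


Scan left to right, longest-match per lexeme
Tokens: ID(y), OP(%), ID(k), OP(-), ID(k)


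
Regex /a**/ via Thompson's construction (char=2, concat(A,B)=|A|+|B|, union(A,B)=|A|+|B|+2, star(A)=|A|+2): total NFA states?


Syntax tree has 1 char leaf(s), 0 union(s), 2 star(s)
chars contribute 1×2 = 2; each union adds +2; each star adds +2
Total: 2 + 0 + 4 = 6 states


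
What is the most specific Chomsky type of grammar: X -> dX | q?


Right-linear: every RHS is a terminal or a terminal followed by one nonterminal
Classification: Type 3 (Regular)


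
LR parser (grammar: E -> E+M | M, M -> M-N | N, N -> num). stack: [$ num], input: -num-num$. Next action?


'num' on top is the handle for N -> num
Action: reduce (N -> num)


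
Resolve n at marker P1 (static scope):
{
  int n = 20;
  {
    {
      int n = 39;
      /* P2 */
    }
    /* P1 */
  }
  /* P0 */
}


P1's block does not declare n; resolves to the enclosing declaration at depth 0
n = 20


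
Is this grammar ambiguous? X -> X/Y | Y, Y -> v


precedence layered via separate nonterminal Y: deterministic
Unambiguous


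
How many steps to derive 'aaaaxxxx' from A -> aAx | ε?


Derivation: A => aAx => aaAxx => aaaAxxx => aaaaAxxxx => aaaaxxxx
Steps: 5


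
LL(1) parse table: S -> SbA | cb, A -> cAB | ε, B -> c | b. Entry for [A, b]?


For [A, b]: ε is nullable and 'b' ∈ FOLLOW(A)
Entry: A -> ε


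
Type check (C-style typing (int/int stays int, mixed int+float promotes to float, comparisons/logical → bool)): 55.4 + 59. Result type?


Operand types: float + int
Rule: mixed int/float promotes to float; int/int stays int
Result type: float


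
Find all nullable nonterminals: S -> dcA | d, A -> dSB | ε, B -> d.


A nonterminal is nullable iff some alternative derives ε (directly, or every symbol in it is nullable)
Nullable: {A}


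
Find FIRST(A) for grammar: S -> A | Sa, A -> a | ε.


Per alternative of A: FIRST(a) = {a}; FIRST(ε) = {ε}
FIRST(A) = {a, ε}


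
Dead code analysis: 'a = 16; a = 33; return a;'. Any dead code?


first assignment to a is overwritten before any read
Dead: 'a = 16'


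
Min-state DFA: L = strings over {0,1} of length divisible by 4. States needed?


Track length mod 4: states 0..3, accept at 0
Minimal DFA: 4 states


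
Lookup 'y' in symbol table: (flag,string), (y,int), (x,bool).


Lookup 'y' → type int


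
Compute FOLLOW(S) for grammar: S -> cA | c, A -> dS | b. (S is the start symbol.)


$ ∈ FOLLOW(S). For each A -> αBβ: add FIRST(β)\{ε} to FOLLOW(B); if β nullable, add FOLLOW(A).
FOLLOW(S) = {$}


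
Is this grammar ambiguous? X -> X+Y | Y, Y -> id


precedence layered via separate nonterminal Y: deterministic
Unambiguous


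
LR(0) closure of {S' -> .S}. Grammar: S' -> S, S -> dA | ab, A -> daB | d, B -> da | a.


Start: S' -> .S
For each item with dot before a nonterminal B, add B -> .γ for every B-production
Closure: [S' -> .S, S -> .dA, S -> .ab]


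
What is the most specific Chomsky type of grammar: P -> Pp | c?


Left-linear: every RHS is a terminal or one nonterminal followed by a terminal
Classification: Type 3 (Regular)


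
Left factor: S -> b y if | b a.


Common prefix: 'b'
Factored: S -> b S', S' -> y if | a


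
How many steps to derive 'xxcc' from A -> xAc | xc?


Derivation: A => xAc => xxcc
Steps: 2


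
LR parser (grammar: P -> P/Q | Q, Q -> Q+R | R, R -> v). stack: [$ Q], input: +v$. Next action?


shift '+' to continue Q -> Q+R
Action: shift


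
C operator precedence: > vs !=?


'>' is relational (level 7); '!=' is equality (level 6)
Higher level binds tighter
'>' has higher precedence than '!='


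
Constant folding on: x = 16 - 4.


16 - 4 = 12 at compile time
Optimized: x = 12


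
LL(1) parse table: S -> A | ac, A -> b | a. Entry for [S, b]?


For [S, b]: 'b' ∈ FIRST(A)
Entry: S -> A


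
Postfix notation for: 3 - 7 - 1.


Left to right (same or higher precedence on left)
Postfix: 3 7 - 1 -


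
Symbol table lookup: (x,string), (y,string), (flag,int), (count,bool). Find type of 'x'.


Lookup 'x' → type string


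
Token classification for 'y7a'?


Pattern: letter/underscore followed by alphanumerics, not a keyword
Type: IDENTIFIER


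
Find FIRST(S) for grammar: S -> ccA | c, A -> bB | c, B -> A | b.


Per alternative of S: FIRST(ccA) = {c}; FIRST(c) = {c}
FIRST(S) = {c}


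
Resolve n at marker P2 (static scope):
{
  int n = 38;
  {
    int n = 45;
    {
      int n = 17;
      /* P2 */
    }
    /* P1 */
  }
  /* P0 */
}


n declared in the same block as P2
n = 17


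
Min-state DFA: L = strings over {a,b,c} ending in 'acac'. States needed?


Track the longest suffix of input matching a prefix of 'acac': 5 classes (prefixes of length 0..4)
Minimal DFA: 5 states


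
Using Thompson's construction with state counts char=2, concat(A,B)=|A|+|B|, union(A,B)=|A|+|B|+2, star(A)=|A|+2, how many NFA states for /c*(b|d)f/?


Syntax tree has 4 char leaf(s), 1 union(s), 1 star(s)
chars contribute 4×2 = 8; each union adds +2; each star adds +2
Total: 8 + 2 + 2 = 12 states


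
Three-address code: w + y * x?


Break into single-operator statements:
t1 = y * x
t2 = w + t1


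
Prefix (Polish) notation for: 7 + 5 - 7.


left-to-right (same/higher precedence on left): tree is (- (+ 7 5) 7)
Prefix: - + 7 5 7


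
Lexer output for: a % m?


Scan left to right, longest-match per lexeme
Tokens: ID(a), OP(%), ID(m)
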